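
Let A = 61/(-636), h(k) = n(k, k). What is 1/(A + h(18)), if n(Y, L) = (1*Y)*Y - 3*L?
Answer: 636/171659 ≈ 0.0037050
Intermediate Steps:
n(Y, L) = Y² - 3*L (n(Y, L) = Y*Y - 3*L = Y² - 3*L)
h(k) = k² - 3*k
A = -61/636 (A = 61*(-1/636) = -61/636 ≈ -0.095912)
1/(A + h(18)) = 1/(-61/636 + 18*(-3 + 18)) = 1/(-61/636 + 18*15) = 1/(-61/636 + 270) = 1/(171659/636) = 636/171659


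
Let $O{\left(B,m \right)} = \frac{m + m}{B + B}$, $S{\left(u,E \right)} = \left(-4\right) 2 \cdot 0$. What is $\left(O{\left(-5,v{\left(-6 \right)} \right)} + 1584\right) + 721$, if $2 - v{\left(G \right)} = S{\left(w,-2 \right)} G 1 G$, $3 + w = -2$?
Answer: $\frac{11523}{5} \approx 2304.6$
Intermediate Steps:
$w = -5$ ($w = -3 - 2 = -5$)
$S{\left(u,E \right)} = 0$ ($S{\left(u,E \right)} = \left(-8\right) 0 = 0$)
$v{\left(G \right)} = 2$ ($v{\left(G \right)} = 2 - 0 G 1 G = 2 - 0 \cdot 1 G = 2 - 0 G = 2 - 0 = 2 + 0 = 2$)
$O{\left(B,m \right)} = \frac{m}{B}$ ($O{\left(B,m \right)} = \frac{2 m}{2 B} = 2 m \frac{1}{2 B} = \frac{m}{B}$)
$\left(O{\left(-5,v{\left(-6 \right)} \right)} + 1584\right) + 721 = \left(\frac{2}{-5} + 1584\right) + 721 = \left(2 \left(- \frac{1}{5}\right) + 1584\right) + 721 = \left(- \frac{2}{5} + 1584\right) + 721 = \frac{7918}{5} + 721 = \frac{11523}{5}$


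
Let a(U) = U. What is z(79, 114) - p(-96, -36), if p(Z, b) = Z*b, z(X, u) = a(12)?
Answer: -3444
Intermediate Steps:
z(X, u) = 12
z(79, 114) - p(-96, -36) = 12 - (-96)*(-36) = 12 - 1*3456 = 12 - 3456 = -3444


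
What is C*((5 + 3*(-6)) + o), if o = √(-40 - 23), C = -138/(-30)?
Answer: -299/5 + 69*I*√7/5 ≈ -59.8 + 36.511*I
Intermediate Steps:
C = 23/5 (C = -138*(-1/30) = 23/5 ≈ 4.6000)
o = 3*I*√7 (o = √(-63) = 3*I*√7 ≈ 7.9373*I)
C*((5 + 3*(-6)) + o) = 23*((5 + 3*(-6)) + 3*I*√7)/5 = 23*((5 - 18) + 3*I*√7)/5 = 23*(-13 + 3*I*√7)/5 = -299/5 + 69*I*√7/5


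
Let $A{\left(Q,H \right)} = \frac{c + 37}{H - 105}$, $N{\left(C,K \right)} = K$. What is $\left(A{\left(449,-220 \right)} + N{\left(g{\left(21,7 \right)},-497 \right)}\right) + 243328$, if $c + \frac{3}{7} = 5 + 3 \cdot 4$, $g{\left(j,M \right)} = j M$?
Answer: $\frac{22097606}{91} \approx 2.4283 \cdot 10^{5}$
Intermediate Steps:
$g{\left(j,M \right)} = M j$
$c = \frac{116}{7}$ ($c = - \frac{3}{7} + \left(5 + 3 \cdot 4\right) = - \frac{3}{7} + \left(5 + 12\right) = - \frac{3}{7} + 17 = \frac{116}{7} \approx 16.571$)
$A{\left(Q,H \right)} = \frac{375}{7 \left(-105 + H\right)}$ ($A{\left(Q,H \right)} = \frac{\frac{116}{7} + 37}{H - 105} = \frac{375}{7 \left(-105 + H\right)}$)
$\left(A{\left(449,-220 \right)} + N{\left(g{\left(21,7 \right)},-497 \right)}\right) + 243328 = \left(\frac{375}{7 \left(-105 - 220\right)} - 497\right) + 243328 = \left(\frac{375}{7 \left(-325\right)} - 497\right) + 243328 = \left(\frac{375}{7} \left(- \frac{1}{325}\right) - 497\right) + 243328 = \left(- \frac{15}{91} - 497\right) + 243328 = - \frac{45242}{91} + 243328 = \frac{22097606}{91}$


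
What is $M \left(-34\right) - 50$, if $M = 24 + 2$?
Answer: $-934$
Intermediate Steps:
$M = 26$
$M \left(-34\right) - 50 = 26 \left(-34\right) - 50 = -884 - 50 = -934$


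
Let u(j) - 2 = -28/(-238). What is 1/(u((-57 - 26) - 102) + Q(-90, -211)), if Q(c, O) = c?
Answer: -17/1494 ≈ -0.011379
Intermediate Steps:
u(j) = 36/17 (u(j) = 2 - 28/(-238) = 2 - 28*(-1/238) = 2 + 2/17 = 36/17)
1/(u((-57 - 26) - 102) + Q(-90, -211)) = 1/(36/17 - 90) = 1/(-1494/17) = -17/1494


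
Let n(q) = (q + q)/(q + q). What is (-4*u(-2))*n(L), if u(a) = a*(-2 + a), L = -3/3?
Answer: -32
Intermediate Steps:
L = -1 (L = -3*1/3 = -1)
n(q) = 1 (n(q) = (2*q)/((2*q)) = (2*q)*(1/(2*q)) = 1)
(-4*u(-2))*n(L) = -(-8)*(-2 - 2)*1 = -(-8)*(-4)*1 = -4*8*1 = -32*1 = -32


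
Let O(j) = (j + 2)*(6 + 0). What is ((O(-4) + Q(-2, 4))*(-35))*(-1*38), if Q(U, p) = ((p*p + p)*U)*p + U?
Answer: -231420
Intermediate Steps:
Q(U, p) = U + U*p*(p + p²) (Q(U, p) = ((p² + p)*U)*p + U = ((p + p²)*U)*p + U = (U*(p + p²))*p + U = U*p*(p + p²) + U = U + U*p*(p + p²))
O(j) = 12 + 6*j (O(j) = (2 + j)*6 = 12 + 6*j)
((O(-4) + Q(-2, 4))*(-35))*(-1*38) = (((12 + 6*(-4)) - 2*(1 + 4² + 4³))*(-35))*(-1*38) = (((12 - 24) - 2*(1 + 16 + 64))*(-35))*(-38) = ((-12 - 2*81)*(-35))*(-38) = ((-12 - 162)*(-35))*(-38) = -174*(-35)*(-38) = 6090*(-38) = -231420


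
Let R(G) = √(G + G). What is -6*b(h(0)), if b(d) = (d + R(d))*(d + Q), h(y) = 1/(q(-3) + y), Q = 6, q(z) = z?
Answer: 34/3 - 34*I*√6/3 ≈ 11.333 - 27.761*I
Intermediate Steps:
R(G) = √2*√G (R(G) = √(2*G) = √2*√G)
h(y) = 1/(-3 + y)
b(d) = (6 + d)*(d + √2*√d) (b(d) = (d + √2*√d)*(d + 6) = (d + √2*√d)*(6 + d) = (6 + d)*(d + √2*√d))
-6*b(h(0)) = -6*((1/(-3 + 0))² + 6/(-3 + 0) + √2*(1/(-3 + 0))^(3/2) + 6*√2*√(1/(-3 + 0))) = -6*((1/(-3))² + 6/(-3) + √2*(1/(-3))^(3/2) + 6*√2*√(1/(-3))) = -6*((-⅓)² + 6*(-⅓) + √2*(-⅓)^(3/2) + 6*√2*√(-⅓)) = -6*(⅑ - 2 + √2*(-I*√3/9) + 6*√2*(I*√3/3)) = -6*(⅑ - 2 - I*√6/9 + 2*I*√6) = -6*(-17/9 + 17*I*√6/9) = 34/3 - 34*I*√6/3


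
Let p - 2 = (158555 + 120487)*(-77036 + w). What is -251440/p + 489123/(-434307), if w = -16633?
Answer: -76097528766421/67569858156479 ≈ -1.1262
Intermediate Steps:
p = -26137585096 (p = 2 + (158555 + 120487)*(-77036 - 16633) = 2 + 279042*(-93669) = 2 - 26137585098 = -26137585096)
-251440/p + 489123/(-434307) = -251440/(-26137585096) + 489123/(-434307) = -251440*(-1/26137585096) + 489123*(-1/434307) = 4490/466742591 - 163041/144769 = -76097528766421/67569858156479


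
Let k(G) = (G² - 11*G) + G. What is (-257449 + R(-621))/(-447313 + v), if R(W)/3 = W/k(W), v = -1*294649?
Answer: 81225161/234089011 ≈ 0.34698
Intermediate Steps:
k(G) = G² - 10*G
v = -294649
R(W) = 3/(-10 + W) (R(W) = 3*(W/((W*(-10 + W)))) = 3*(W*(1/(W*(-10 + W)))) = 3/(-10 + W))
(-257449 + R(-621))/(-447313 + v) = (-257449 + 3/(-10 - 621))/(-447313 - 294649) = (-257449 + 3/(-631))/(-741962) = (-257449 + 3*(-1/631))*(-1/741962) = (-257449 - 3/631)*(-1/741962) = -162450322/631*(-1/741962) = 81225161/234089011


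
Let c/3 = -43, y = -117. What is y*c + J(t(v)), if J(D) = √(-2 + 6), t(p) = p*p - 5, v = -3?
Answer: 15095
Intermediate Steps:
t(p) = -5 + p² (t(p) = p² - 5 = -5 + p²)
J(D) = 2 (J(D) = √4 = 2)
c = -129 (c = 3*(-43) = -129)
y*c + J(t(v)) = -117*(-129) + 2 = 15093 + 2 = 15095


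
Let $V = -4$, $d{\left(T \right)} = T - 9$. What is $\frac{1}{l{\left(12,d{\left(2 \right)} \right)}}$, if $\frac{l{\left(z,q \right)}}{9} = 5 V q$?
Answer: $\frac{1}{1260} \approx 0.00079365$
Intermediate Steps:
$d{\left(T \right)} = -9 + T$ ($d{\left(T \right)} = T - 9 = -9 + T$)
$l{\left(z,q \right)} = - 180 q$ ($l{\left(z,q \right)} = 9 \cdot 5 \left(-4\right) q = 9 \left(- 20 q\right) = - 180 q$)
$\frac{1}{l{\left(12,d{\left(2 \right)} \right)}} = \frac{1}{\left(-180\right) \left(-9 + 2\right)} = \frac{1}{\left(-180\right) \left(-7\right)} = \frac{1}{1260}$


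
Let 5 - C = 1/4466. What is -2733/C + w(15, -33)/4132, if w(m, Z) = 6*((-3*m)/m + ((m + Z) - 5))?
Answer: -4203077635/7688619 ≈ -546.66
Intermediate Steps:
C = 22329/4466 (C = 5 - 1/4466 = 22329/4466 ≈ 4.9998)
w(m, Z) = -48 + 6*Z + 6*m (w(m, Z) = 6*(-3 + ((Z + m) - 5)) = 6*(-3 + (-5 + Z + m)) = 6*(-8 + Z + m) = -48 + 6*Z + 6*m)
-2733/C + w(15, -33)/4132 = -2733/22329/4466 + (-48 + 6*(-33) + 6*15)/4132 = -2733*4466/22329 + (-48 - 198 + 90)*(1/4132) = -4068526/7443 - 156*1/4132 = -4068526/7443 - 39/1033 = -4203077635/7688619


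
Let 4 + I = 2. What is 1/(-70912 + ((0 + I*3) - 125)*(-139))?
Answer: -1/52703 ≈ -1.8974e-5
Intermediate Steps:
I = -2 (I = -4 + 2 = -2)
1/(-70912 + ((0 + I*3) - 125)*(-139)) = 1/(-70912 + ((0 - 2*3) - 125)*(-139)) = 1/(-70912 + ((0 - 6) - 125)*(-139)) = 1/(-70912 + (-6 - 125)*(-139)) = 1/(-70912 - 131*(-139)) = 1/(-70912 + 18209) = 1/(-52703) = -1/52703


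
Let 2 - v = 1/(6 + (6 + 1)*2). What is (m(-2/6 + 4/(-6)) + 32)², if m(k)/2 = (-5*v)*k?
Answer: 10609/4 ≈ 2652.3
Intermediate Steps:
v = 39/20 (v = 2 - 1/(6 + (6 + 1)*2) = 2 - 1/(6 + 7*2) = 2 - 1/(6 + 14) = 2 - 1/20 = 39/20 ≈ 1.9500)
m(k) = -39*k/2 (m(k) = 2*((-5*39/20)*k) = 2*(-39*k/4) = -39*k/2)
(m(-2/6 + 4/(-6)) + 32)² = (-39*(-2/6 + 4/(-6))/2 + 32)² = (-39*(-2*⅙ + 4*(-⅙))/2 + 32)² = (-39*(-⅓ - ⅔)/2 + 32)² = (-39/2*(-1) + 32)² = (39/2 + 32)² = (103/2)² = 10609/4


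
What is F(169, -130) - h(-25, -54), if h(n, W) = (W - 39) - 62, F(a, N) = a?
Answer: 324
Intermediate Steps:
h(n, W) = -101 + W (h(n, W) = (-39 + W) - 62 = -101 + W)
F(169, -130) - h(-25, -54) = 169 - (-101 - 54) = 169 - 1*(-155) = 169 + 155 = 324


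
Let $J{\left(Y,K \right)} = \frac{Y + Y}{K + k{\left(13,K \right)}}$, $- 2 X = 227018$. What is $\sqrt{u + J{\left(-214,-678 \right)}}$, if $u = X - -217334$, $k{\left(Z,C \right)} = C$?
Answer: $\frac{\sqrt{11931709098}}{339} \approx 322.22$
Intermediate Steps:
$X = -113509$ ($X = \left(- \frac{1}{2}\right) 227018 = -113509$)
$J{\left(Y,K \right)} = \frac{Y}{K}$ ($J{\left(Y,K \right)} = \frac{Y + Y}{K + K} = \frac{2 Y}{2 K} = 2 Y \frac{1}{2 K} = \frac{Y}{K}$)
$u = 103825$ ($u = -113509 - -217334 = -113509 + 217334 = 103825$)
$\sqrt{u + J{\left(-214,-678 \right)}} = \sqrt{103825 - \frac{214}{-678}} = \sqrt{103825 - - \frac{107}{339}} = \sqrt{103825 + \frac{107}{339}} = \sqrt{\frac{35196782}{339}} = \frac{\sqrt{11931709098}}{339}$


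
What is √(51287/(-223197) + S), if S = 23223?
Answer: 2*√289221610095717/223197 ≈ 152.39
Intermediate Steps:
√(51287/(-223197) + S) = √(51287/(-223197) + 23223) = √(51287*(-1/223197) + 23223) = √(-51287/223197 + 23223) = √(5183252644/223197) = 2*√289221610095717/223197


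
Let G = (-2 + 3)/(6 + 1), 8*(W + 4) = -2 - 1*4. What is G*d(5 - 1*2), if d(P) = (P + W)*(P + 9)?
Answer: -3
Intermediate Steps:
W = -19/4 (W = -4 + (-2 - 1*4)/8 = -4 + (-2 - 4)/8 = -4 + (⅛)*(-6) = -4 - ¾ = -19/4 ≈ -4.7500)
d(P) = (9 + P)*(-19/4 + P) (d(P) = (P - 19/4)*(P + 9) = (-19/4 + P)*(9 + P) = (9 + P)*(-19/4 + P))
G = ⅐ (G = 1/7 = 1*(⅐) = ⅐ ≈ 0.14286)
G*d(5 - 1*2) = (-171/4 + (5 - 1*2)² + 17*(5 - 1*2)/4)/7 = (-171/4 + (5 - 2)² + 17*(5 - 2)/4)/7 = (-171/4 + 3² + (17/4)*3)/7 = (-171/4 + 9 + 51/4)/7 = (⅐)*(-21) = -3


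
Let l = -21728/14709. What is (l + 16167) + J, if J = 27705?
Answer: 645291520/14709 ≈ 43871.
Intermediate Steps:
l = -21728/14709 (l = -21728*1/14709 = -21728/14709 ≈ -1.4772)
(l + 16167) + J = (-21728/14709 + 16167) + 27705 = 237778675/14709 + 27705 = 645291520/14709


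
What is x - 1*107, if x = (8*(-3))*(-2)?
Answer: -59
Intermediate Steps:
x = 48 (x = -24*(-2) = 48)
x - 1*107 = 48 - 1*107 = 48 - 107 = -59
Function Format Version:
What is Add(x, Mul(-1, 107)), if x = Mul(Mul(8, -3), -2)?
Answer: -59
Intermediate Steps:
x = 48 (x = Mul(-24, -2) = 48)
Add(x, Mul(-1, 107)) = Add(48, Mul(-1, 107)) = Add(48, -107) = -59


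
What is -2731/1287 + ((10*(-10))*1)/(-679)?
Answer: -1725649/873873 ≈ -1.9747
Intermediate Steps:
-2731/1287 + ((10*(-10))*1)/(-679) = -2731*1/1287 - 100*1*(-1/679) = -2731/1287 - 100*(-1/679) = -2731/1287 + 100/679 = -1725649/873873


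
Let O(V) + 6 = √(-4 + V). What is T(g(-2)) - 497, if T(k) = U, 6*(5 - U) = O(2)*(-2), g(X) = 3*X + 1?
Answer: -494 + I*√2/3 ≈ -494.0 + 0.4714*I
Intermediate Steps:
O(V) = -6 + √(-4 + V)
g(X) = 1 + 3*X
U = 3 + I*√2/3 (U = 5 - (-6 + √(-4 + 2))*(-2)/6 = 5 - (-6 + √(-2))*(-2)/6 = 5 - (-6 + I*√2)*(-2)/6 = 5 - (12 - 2*I*√2)/6 = 5 + (-2 + I*√2/3) = 3 + I*√2/3 ≈ 3.0 + 0.4714*I)
T(k) = 3 + I*√2/3
T(g(-2)) - 497 = (3 + I*√2/3) - 497 = -494 + I*√2/3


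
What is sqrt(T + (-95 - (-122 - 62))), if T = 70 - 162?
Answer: I*sqrt(3) ≈ 1.732*I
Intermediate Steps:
T = -92
sqrt(T + (-95 - (-122 - 62))) = sqrt(-92 + (-95 - (-122 - 62))) = sqrt(-92 + (-95 - 1*(-184))) = sqrt(-92 + (-95 + 184)) = sqrt(-92 + 89) = sqrt(-3) = I*sqrt(3)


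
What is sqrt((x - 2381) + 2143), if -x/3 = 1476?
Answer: I*sqrt(4666) ≈ 68.308*I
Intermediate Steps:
x = -4428 (x = -3*1476 = -4428)
sqrt((x - 2381) + 2143) = sqrt((-4428 - 2381) + 2143) = sqrt(-6809 + 2143) = sqrt(-4666) = I*sqrt(4666)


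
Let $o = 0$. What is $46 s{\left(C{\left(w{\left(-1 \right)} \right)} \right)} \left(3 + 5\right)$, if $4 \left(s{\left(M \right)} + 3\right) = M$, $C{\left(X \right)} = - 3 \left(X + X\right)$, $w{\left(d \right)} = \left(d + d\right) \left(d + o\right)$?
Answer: $-2208$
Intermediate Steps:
$w{\left(d \right)} = 2 d^{2}$ ($w{\left(d \right)} = \left(d + d\right) \left(d + 0\right) = 2 d d = 2 d^{2}$)
$C{\left(X \right)} = - 6 X$ ($C{\left(X \right)} = - 3 \cdot 2 X = - 6 X$)
$s{\left(M \right)} = -3 + \frac{M}{4}$
$46 s{\left(C{\left(w{\left(-1 \right)} \right)} \right)} \left(3 + 5\right) = 46 \left(-3 + \frac{\left(-6\right) 2 \left(-1\right)^{2}}{4}\right) \left(3 + 5\right) = 46 \left(-3 + \frac{\left(-6\right) 2 \cdot 1}{4}\right) 8 = 46 \left(-3 + \frac{\left(-6\right) 2}{4}\right) 8 = 46 \left(-3 + \frac{1}{4} \left(-12\right)\right) 8 = 46 \left(-3 - 3\right) 8 = 46 \left(-6\right) 8 = \left(-276\right) 8 = -2208$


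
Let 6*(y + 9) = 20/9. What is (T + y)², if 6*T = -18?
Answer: 98596/729 ≈ 135.25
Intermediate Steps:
T = -3 (T = (⅙)*(-18) = -3)
y = -233/27 (y = -9 + (20/9)/6 = -9 + (20*(⅑))/6 = -9 + (⅙)*(20/9) = -9 + 10/27 = -233/27 ≈ -8.6296)
(T + y)² = (-3 - 233/27)² = (-314/27)² = 98596/729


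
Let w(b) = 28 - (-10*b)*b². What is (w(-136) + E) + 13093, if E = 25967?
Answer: -25115472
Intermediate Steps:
w(b) = 28 + 10*b³ (w(b) = 28 - (-10)*b³ = 28 + 10*b³)
(w(-136) + E) + 13093 = ((28 + 10*(-136)³) + 25967) + 13093 = ((28 + 10*(-2515456)) + 25967) + 13093 = ((28 - 25154560) + 25967) + 13093 = (-25154532 + 25967) + 13093 = -25128565 + 13093 = -25115472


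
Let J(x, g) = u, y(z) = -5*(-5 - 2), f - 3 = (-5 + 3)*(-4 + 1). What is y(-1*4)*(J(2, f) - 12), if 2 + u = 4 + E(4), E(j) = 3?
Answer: -245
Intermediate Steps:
f = 9 (f = 3 + (-5 + 3)*(-4 + 1) = 3 - 2*(-3) = 3 + 6 = 9)
y(z) = 35 (y(z) = -5*(-7) = 35)
u = 5 (u = -2 + (4 + 3) = -2 + 7 = 5)
J(x, g) = 5
y(-1*4)*(J(2, f) - 12) = 35*(5 - 12) = 35*(-7) = -245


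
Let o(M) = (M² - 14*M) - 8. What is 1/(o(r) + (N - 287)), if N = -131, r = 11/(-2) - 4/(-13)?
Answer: -676/220611 ≈ -0.0030642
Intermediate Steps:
r = -135/26 (r = 11*(-½) - 4*(-1/13) = -11/2 + 4/13 = -135/26 ≈ -5.1923)
o(M) = -8 + M² - 14*M
1/(o(r) + (N - 287)) = 1/((-8 + (-135/26)² - 14*(-135/26)) + (-131 - 287)) = 1/((-8 + 18225/676 + 945/13) - 418) = 1/(61957/676 - 418) = 1/(-220611/676) = -676/220611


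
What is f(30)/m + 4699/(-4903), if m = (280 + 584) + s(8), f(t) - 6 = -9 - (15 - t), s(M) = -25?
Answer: -3883625/4113617 ≈ -0.94409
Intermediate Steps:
f(t) = -18 + t (f(t) = 6 + (-9 - (15 - t)) = 6 + (-9 + (-15 + t)) = 6 + (-24 + t) = -18 + t)
m = 839 (m = (280 + 584) - 25 = 864 - 25 = 839)
f(30)/m + 4699/(-4903) = (-18 + 30)/839 + 4699/(-4903) = 12*(1/839) + 4699*(-1/4903) = 12/839 - 4699/4903 = -3883625/4113617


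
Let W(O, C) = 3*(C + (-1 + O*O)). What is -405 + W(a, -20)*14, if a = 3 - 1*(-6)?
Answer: 2115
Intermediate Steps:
a = 9 (a = 3 + 6 = 9)
W(O, C) = -3 + 3*C + 3*O**2 (W(O, C) = 3*(C + (-1 + O**2)) = 3*(-1 + C + O**2) = -3 + 3*C + 3*O**2)
-405 + W(a, -20)*14 = -405 + (-3 + 3*(-20) + 3*9**2)*14 = -405 + (-3 - 60 + 3*81)*14 = -405 + (-3 - 60 + 243)*14 = -405 + 180*14 = -405 + 2520 = 2115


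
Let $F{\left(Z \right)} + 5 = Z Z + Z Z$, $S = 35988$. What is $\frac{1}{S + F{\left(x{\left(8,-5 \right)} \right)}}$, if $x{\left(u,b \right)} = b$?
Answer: $\frac{1}{36033} \approx 2.7752 \cdot 10^{-5}$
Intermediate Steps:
$F{\left(Z \right)} = -5 + 2 Z^{2}$ ($F{\left(Z \right)} = -5 + \left(Z Z + Z Z\right) = -5 + \left(Z^{2} + Z^{2}\right) = -5 + 2 Z^{2}$)
$\frac{1}{S + F{\left(x{\left(8,-5 \right)} \right)}} = \frac{1}{35988 - \left(5 - 2 \left(-5\right)^{2}\right)} = \frac{1}{35988 + \left(-5 + 2 \cdot 25\right)} = \frac{1}{35988 + \left(-5 + 50\right)} = \frac{1}{35988 + 45} = \frac{1}{36033}$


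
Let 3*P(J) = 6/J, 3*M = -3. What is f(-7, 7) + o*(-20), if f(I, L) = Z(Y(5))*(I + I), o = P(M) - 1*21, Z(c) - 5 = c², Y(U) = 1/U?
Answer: 9736/25 ≈ 389.44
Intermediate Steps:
Z(c) = 5 + c²
M = -1 (M = (⅓)*(-3) = -1)
P(J) = 2/J (P(J) = (6/J)/3 = 2/J)
o = -23 (o = 2/(-1) - 1*21 = 2*(-1) - 21 = -2 - 21 = -23)
f(I, L) = 252*I/25 (f(I, L) = (5 + (1/5)²)*(I + I) = (5 + (⅕)²)*(2*I) = (5 + 1/25)*(2*I) = 126*(2*I)/25 = 252*I/25)
f(-7, 7) + o*(-20) = (252/25)*(-7) - 23*(-20) = -1764/25 + 460 = 9736/25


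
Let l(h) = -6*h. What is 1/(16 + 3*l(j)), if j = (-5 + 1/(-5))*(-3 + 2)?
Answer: -5/388 ≈ -0.012887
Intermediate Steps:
j = 26/5 (j = (-5 - 1/5)*(-1) = -26/5*(-1) = 26/5 ≈ 5.2000)
1/(16 + 3*l(j)) = 1/(16 + 3*(-6*26/5)) = 1/(16 + 3*(-156/5)) = 1/(16 - 468/5) = 1/(-388/5) = -5/388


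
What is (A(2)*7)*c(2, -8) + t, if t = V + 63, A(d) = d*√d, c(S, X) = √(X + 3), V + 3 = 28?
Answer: 88 + 14*I*√10 ≈ 88.0 + 44.272*I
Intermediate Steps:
V = 25 (V = -3 + 28 = 25)
c(S, X) = √(3 + X)
A(d) = d^(3/2)
t = 88 (t = 25 + 63 = 88)
(A(2)*7)*c(2, -8) + t = (2^(3/2)*7)*√(3 - 8) + 88 = ((2*√2)*7)*√(-5) + 88 = (14*√2)*(I*√5) + 88 = 14*I*√10 + 88 = 88 + 14*I*√10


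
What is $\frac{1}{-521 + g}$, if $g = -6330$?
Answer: $- \frac{1}{6851} \approx -0.00014596$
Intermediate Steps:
$\frac{1}{-521 + g} = \frac{1}{-521 - 6330} = \frac{1}{-6851} = - \frac{1}{6851}$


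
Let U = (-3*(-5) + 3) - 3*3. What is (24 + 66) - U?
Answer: 81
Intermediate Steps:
U = 9 (U = (15 + 3) - 9 = 18 - 9 = 9)
(24 + 66) - U = (24 + 66) - 1*9 = 90 - 9 = 81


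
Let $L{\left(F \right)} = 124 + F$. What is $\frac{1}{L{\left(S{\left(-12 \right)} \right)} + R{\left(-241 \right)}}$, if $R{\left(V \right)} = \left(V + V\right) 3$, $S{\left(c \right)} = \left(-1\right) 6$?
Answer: $- \frac{1}{1328} \approx -0.00075301$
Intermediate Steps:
$S{\left(c \right)} = -6$
$R{\left(V \right)} = 6 V$ ($R{\left(V \right)} = 2 V 3 = 6 V$)
$\frac{1}{L{\left(S{\left(-12 \right)} \right)} + R{\left(-241 \right)}} = \frac{1}{\left(124 - 6\right) + 6 \left(-241\right)} = \frac{1}{118 - 1446} = \frac{1}{-1328} = - \frac{1}{1328}$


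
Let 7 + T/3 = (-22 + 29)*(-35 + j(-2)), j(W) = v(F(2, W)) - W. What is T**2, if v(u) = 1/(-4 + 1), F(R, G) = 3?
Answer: 519841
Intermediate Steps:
v(u) = -1/3 (v(u) = 1/(-3) = -1/3)
j(W) = -1/3 - W
T = -721 (T = -21 + 3*((-22 + 29)*(-35 + (-1/3 - 1*(-2)))) = -21 + 3*(7*(-35 + (-1/3 + 2))) = -21 + 3*(7*(-35 + 5/3)) = -21 + 3*(7*(-100/3)) = -21 + 3*(-700/3) = -21 - 700 = -721)
T**2 = (-721)**2 = 519841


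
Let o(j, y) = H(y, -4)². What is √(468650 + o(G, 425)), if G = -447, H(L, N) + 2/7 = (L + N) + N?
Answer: 3*√3496971/7 ≈ 801.44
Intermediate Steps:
H(L, N) = -2/7 + L + 2*N (H(L, N) = -2/7 + ((L + N) + N) = -2/7 + (L + 2*N) = -2/7 + L + 2*N)
o(j, y) = (-58/7 + y)² (o(j, y) = (-2/7 + y + 2*(-4))² = (-2/7 + y - 8)² = (-58/7 + y)²)
√(468650 + o(G, 425)) = √(468650 + (-58 + 7*425)²/49) = √(468650 + (-58 + 2975)²/49) = √(468650 + (1/49)*2917²) = √(468650 + (1/49)*8508889) = √(468650 + 8508889/49) = √(31472739/49) = 3*√3496971/7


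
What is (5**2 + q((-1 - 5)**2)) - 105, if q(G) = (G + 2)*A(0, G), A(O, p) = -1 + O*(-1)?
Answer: -118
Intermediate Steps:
A(O, p) = -1 - O
q(G) = -2 - G (q(G) = (G + 2)*(-1 - 1*0) = (2 + G)*(-1 + 0) = (2 + G)*(-1) = -2 - G)
(5**2 + q((-1 - 5)**2)) - 105 = (5**2 + (-2 - (-1 - 5)**2)) - 105 = (25 + (-2 - 1*(-6)**2)) - 105 = (25 + (-2 - 1*36)) - 105 = (25 + (-2 - 36)) - 105 = (25 - 38) - 105 = -13 - 105 = -118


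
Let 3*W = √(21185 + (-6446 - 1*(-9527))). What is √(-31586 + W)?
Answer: √(-284274 + 3*√24266)/3 ≈ 177.58*I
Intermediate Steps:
W = √24266/3 (W = √(21185 + (-6446 - 1*(-9527)))/3 = √(21185 + (-6446 + 9527))/3 = √(21185 + 3081)/3 = √24266/3 ≈ 51.925)
√(-31586 + W) = √(-31586 + √24266/3)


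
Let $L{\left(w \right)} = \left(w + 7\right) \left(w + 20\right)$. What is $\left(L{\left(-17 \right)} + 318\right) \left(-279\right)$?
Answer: $-80352$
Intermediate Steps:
$L{\left(w \right)} = \left(7 + w\right) \left(20 + w\right)$
$\left(L{\left(-17 \right)} + 318\right) \left(-279\right) = \left(\left(140 + \left(-17\right)^{2} + 27 \left(-17\right)\right) + 318\right) \left(-279\right) = \left(\left(140 + 289 - 459\right) + 318\right) \left(-279\right) = \left(-30 + 318\right) \left(-279\right) = 288 \left(-279\right) = -80352$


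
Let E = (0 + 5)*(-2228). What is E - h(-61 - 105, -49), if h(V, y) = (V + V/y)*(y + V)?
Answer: -2258980/49 ≈ -46102.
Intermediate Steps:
h(V, y) = (V + y)*(V + V/y) (h(V, y) = (V + V/y)*(V + y) = (V + y)*(V + V/y))
E = -11140 (E = 5*(-2228) = -11140)
E - h(-61 - 105, -49) = -11140 - (-61 - 105)*((-61 - 105) - 49*(1 + (-61 - 105) - 49))/(-49) = -11140 - (-166)*(-1)*(-166 - 49*(1 - 166 - 49))/49 = -11140 - (-166)*(-1)*(-166 - 49*(-214))/49 = -11140 - (-166)*(-1)*(-166 + 10486)/49 = -11140 - (-166)*(-1)*10320/49 = -11140 - 1*1713120/49 = -11140 - 1713120/49 = -2258980/49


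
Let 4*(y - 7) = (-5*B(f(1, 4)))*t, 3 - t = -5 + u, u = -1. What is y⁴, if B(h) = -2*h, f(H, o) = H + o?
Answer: 3262808641/16 ≈ 2.0393e+8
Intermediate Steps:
t = 9 (t = 3 - (-5 - 1) = 3 - 1*(-6) = 3 + 6 = 9)
y = 239/2 (y = 7 + (-(-10)*(1 + 4)*9)/4 = 7 + (-(-10)*5*9)/4 = 7 + (-5*(-10)*9)/4 = 7 + (50*9)/4 = 7 + (¼)*450 = 7 + 225/2 = 239/2 ≈ 119.50)
y⁴ = (239/2)⁴ = 3262808641/16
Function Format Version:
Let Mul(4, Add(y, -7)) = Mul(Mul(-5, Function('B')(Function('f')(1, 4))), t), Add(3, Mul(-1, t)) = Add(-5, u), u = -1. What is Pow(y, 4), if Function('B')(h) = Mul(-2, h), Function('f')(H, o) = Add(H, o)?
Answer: Rational(3262808641, 16) ≈ 2.0393e+8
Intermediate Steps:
t = 9 (t = Add(3, Mul(-1, Add(-5, -1))) = Add(3, Mul(-1, -6)) = Add(3, 6) = 9)
y = Rational(239, 2) (y = Add(7, Mul(Rational(1, 4), Mul(Mul(-5, Mul(-2, Add(1, 4))), 9))) = Add(7, Mul(Rational(1, 4), Mul(Mul(-5, Mul(-2, 5)), 9))) = Add(7, Mul(Rational(1, 4), Mul(Mul(-5, -10), 9))) = Add(7, Mul(Rational(1, 4), Mul(50, 9))) = Add(7, Mul(Rational(1, 4), 450)) = Add(7, Rational(225, 2)) = Rational(239, 2) ≈ 119.50)
Pow(y, 4) = Pow(Rational(239, 2), 4) = Rational(3262808641, 16)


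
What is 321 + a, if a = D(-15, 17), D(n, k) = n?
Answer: 306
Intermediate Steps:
a = -15
321 + a = 321 - 15 = 306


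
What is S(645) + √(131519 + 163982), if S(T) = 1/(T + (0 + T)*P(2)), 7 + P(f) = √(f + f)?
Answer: -1/2580 + √295501 ≈ 543.60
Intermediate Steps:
P(f) = -7 + √2*√f (P(f) = -7 + √(f + f) = -7 + √(2*f) = -7 + √2*√f)
S(T) = -1/(4*T) (S(T) = 1/(T + (0 + T)*(-7 + √2*√2)) = 1/(T + T*(-7 + 2)) = 1/(T + T*(-5)) = 1/(T - 5*T) = 1/(-4*T) = -1/(4*T))
S(645) + √(131519 + 163982) = -¼/645 + √(131519 + 163982) = -¼*1/645 + √295501 = -1/2580 + √295501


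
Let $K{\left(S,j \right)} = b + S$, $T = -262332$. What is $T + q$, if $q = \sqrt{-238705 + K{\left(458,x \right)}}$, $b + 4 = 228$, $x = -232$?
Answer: $-262332 + 3 i \sqrt{26447} \approx -2.6233 \cdot 10^{5} + 487.88 i$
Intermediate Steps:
$b = 224$ ($b = -4 + 228 = 224$)
$K{\left(S,j \right)} = 224 + S$
$q = 3 i \sqrt{26447}$ ($q = \sqrt{-238705 + \left(224 + 458\right)} = \sqrt{-238705 + 682} = \sqrt{-238023} = 3 i \sqrt{26447} \approx 487.88 i$)
$T + q = -262332 + 3 i \sqrt{26447}$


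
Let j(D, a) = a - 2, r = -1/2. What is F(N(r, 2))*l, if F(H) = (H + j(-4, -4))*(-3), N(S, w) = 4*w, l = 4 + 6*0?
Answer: -24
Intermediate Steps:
l = 4 (l = 4 + 0 = 4)
r = -1/2 (r = -1*1/2 = -1/2 ≈ -0.50000)
j(D, a) = -2 + a
F(H) = 18 - 3*H (F(H) = (H + (-2 - 4))*(-3) = (H - 6)*(-3) = (-6 + H)*(-3) = 18 - 3*H)
F(N(r, 2))*l = (18 - 12*2)*4 = (18 - 3*8)*4 = (18 - 24)*4 = -6*4 = -24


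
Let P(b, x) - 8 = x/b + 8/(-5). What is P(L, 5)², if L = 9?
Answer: 97969/2025 ≈ 48.380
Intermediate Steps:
P(b, x) = 32/5 + x/b (P(b, x) = 8 + (x/b + 8/(-5)) = 8 + (x/b + 8*(-⅕)) = 8 + (x/b - 8/5) = 8 + (-8/5 + x/b) = 32/5 + x/b)
P(L, 5)² = (32/5 + 5/9)² = (313/45)² = 97969/2025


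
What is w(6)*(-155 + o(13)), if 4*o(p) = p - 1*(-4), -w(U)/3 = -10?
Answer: -9045/2 ≈ -4522.5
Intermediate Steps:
w(U) = 30 (w(U) = -3*(-10) = 30)
o(p) = 1 + p/4 (o(p) = (p - 1*(-4))/4 = (p + 4)/4 = (4 + p)/4 = 1 + p/4)
w(6)*(-155 + o(13)) = 30*(-155 + (1 + (1/4)*13)) = 30*(-155 + (1 + 13/4)) = 30*(-155 + 17/4) = 30*(-603/4) = -9045/2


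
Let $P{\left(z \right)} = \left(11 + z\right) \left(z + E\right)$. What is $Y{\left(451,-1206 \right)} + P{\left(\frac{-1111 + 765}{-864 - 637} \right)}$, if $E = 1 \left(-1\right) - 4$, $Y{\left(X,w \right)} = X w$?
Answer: $- \frac{1225541441169}{2253001} \approx -5.4396 \cdot 10^{5}$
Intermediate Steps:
$E = -5$ ($E = -1 - 4 = -5$)
$P{\left(z \right)} = \left(-5 + z\right) \left(11 + z\right)$ ($P{\left(z \right)} = \left(11 + z\right) \left(z - 5\right) = \left(11 + z\right) \left(-5 + z\right) = \left(-5 + z\right) \left(11 + z\right)$)
$Y{\left(451,-1206 \right)} + P{\left(\frac{-1111 + 765}{-864 - 637} \right)} = 451 \left(-1206\right) + \left(-55 + \left(\frac{-1111 + 765}{-864 - 637}\right)^{2} + 6 \frac{-1111 + 765}{-864 - 637}\right) = -543906 + \left(-55 + \left(- \frac{346}{-1501}\right)^{2} + 6 \left(- \frac{346}{-1501}\right)\right) = -543906 + \left(-55 + \left(\left(-346\right) \left(- \frac{1}{1501}\right)\right)^{2} + 6 \left(\left(-346\right) \left(- \frac{1}{1501}\right)\right)\right) = -543906 + \left(-55 + \left(\frac{346}{1501}\right)^{2} + 6 \cdot \frac{346}{1501}\right) = -543906 + \left(-55 + \frac{119716}{2253001} + \frac{2076}{1501}\right) = -543906 - \frac{120679263}{2253001} = - \frac{1225541441169}{2253001}$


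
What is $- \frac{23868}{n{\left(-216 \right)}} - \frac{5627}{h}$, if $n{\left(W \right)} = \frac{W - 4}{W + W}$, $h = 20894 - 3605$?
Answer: $- \frac{2621583853}{55935} \approx -46868.0$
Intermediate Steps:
$h = 17289$ ($h = 20894 - 3605 = 17289$)
$n{\left(W \right)} = \frac{-4 + W}{2 W}$
$- \frac{23868}{n{\left(-216 \right)}} - \frac{5627}{h} = - \frac{23868}{\frac{1}{2} \frac{1}{-216} \left(-4 - 216\right)} - \frac{5627}{17289} = - \frac{23868}{\frac{1}{2} \left(- \frac{1}{216}\right) \left(-220\right)} - \frac{331}{1017} = - \frac{23868}{\frac{55}{108}} - \frac{331}{1017} = \left(-23868\right) \frac{108}{55} - \frac{331}{1017} = - \frac{2577744}{55} - \frac{331}{1017} = - \frac{2621583853}{55935}$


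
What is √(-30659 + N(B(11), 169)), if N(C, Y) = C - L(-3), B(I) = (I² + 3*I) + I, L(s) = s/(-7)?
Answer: I*√1494227/7 ≈ 174.63*I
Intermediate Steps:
L(s) = -s/7 (L(s) = s*(-⅐) = -s/7)
B(I) = I² + 4*I
N(C, Y) = -3/7 + C (N(C, Y) = C - (-1)*(-3)/7 = C - 1*3/7 = C - 3/7 = -3/7 + C)
√(-30659 + N(B(11), 169)) = √(-30659 + (-3/7 + 11*(4 + 11))) = √(-30659 + (-3/7 + 11*15)) = √(-30659 + (-3/7 + 165)) = √(-30659 + 1152/7) = √(-213461/7) = I*√1494227/7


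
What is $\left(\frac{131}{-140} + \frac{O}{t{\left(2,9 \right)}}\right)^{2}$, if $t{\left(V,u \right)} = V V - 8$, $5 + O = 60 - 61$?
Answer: $\frac{6241}{19600} \approx 0.31842$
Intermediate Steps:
$O = -6$ ($O = -5 + \left(60 - 61\right) = -5 - 1 = -6$)
$t{\left(V,u \right)} = -8 + V^{2}$ ($t{\left(V,u \right)} = V^{2} - 8 = -8 + V^{2}$)
$\left(\frac{131}{-140} + \frac{O}{t{\left(2,9 \right)}}\right)^{2} = \left(\frac{131}{-140} - \frac{6}{-8 + 2^{2}}\right)^{2} = \left(131 \left(- \frac{1}{140}\right) - \frac{6}{-8 + 4}\right)^{2} = \left(- \frac{131}{140} - \frac{6}{-4}\right)^{2} = \left(- \frac{131}{140} - - \frac{3}{2}\right)^{2} = \left(- \frac{131}{140} + \frac{3}{2}\right)^{2} = \left(\frac{79}{140}\right)^{2} = \frac{6241}{19600}$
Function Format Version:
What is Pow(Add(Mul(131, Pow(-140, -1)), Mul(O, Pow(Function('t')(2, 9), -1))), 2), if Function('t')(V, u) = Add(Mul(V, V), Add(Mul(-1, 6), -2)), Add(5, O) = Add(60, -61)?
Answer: Rational(6241, 19600) ≈ 0.31842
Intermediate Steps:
O = -6 (O = Add(-5, Add(60, -61)) = Add(-5, -1) = -6)
Function('t')(V, u) = Add(-8, Pow(V, 2)) (Function('t')(V, u) = Add(Pow(V, 2), Add(-6, -2)) = Add(Pow(V, 2), -8) = Add(-8, Pow(V, 2)))
Pow(Add(Mul(131, Pow(-140, -1)), Mul(O, Pow(Function('t')(2, 9), -1))), 2) = Pow(Add(Mul(131, Pow(-140, -1)), Mul(-6, Pow(Add(-8, Pow(2, 2)), -1))), 2) = Pow(Add(Mul(131, Rational(-1, 140)), Mul(-6, Pow(Add(-8, 4), -1))), 2) = Pow(Add(Rational(-131, 140), Mul(-6, Pow(-4, -1))), 2) = Pow(Add(Rational(-131, 140), Mul(-6, Rational(-1, 4))), 2) = Pow(Add(Rational(-131, 140), Rational(3, 2)), 2) = Pow(Rational(79, 140), 2) = Rational(6241, 19600)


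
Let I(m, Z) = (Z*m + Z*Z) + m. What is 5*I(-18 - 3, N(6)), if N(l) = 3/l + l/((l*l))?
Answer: -1555/9 ≈ -172.78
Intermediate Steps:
N(l) = 4/l (N(l) = 3/l + l/(l²) = 3/l + l/l² = 3/l + 1/l = 4/l)
I(m, Z) = m + Z² + Z*m (I(m, Z) = (Z*m + Z²) + m = (Z² + Z*m) + m = m + Z² + Z*m)
5*I(-18 - 3, N(6)) = 5*((-18 - 3) + (4/6)² + (4/6)*(-18 - 3)) = 5*(-21 + (4*(⅙))² + (4*(⅙))*(-21)) = 5*(-21 + (⅔)² + (⅔)*(-21)) = 5*(-21 + 4/9 - 14) = 5*(-311/9) = -1555/9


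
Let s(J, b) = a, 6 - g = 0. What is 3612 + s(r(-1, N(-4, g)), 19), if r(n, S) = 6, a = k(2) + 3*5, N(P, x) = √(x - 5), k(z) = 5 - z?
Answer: 3630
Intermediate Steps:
g = 6 (g = 6 - 1*0 = 6 + 0 = 6)
N(P, x) = √(-5 + x)
a = 18 (a = (5 - 1*2) + 3*5 = (5 - 2) + 15 = 3 + 15 = 18)
s(J, b) = 18
3612 + s(r(-1, N(-4, g)), 19) = 3612 + 18 = 3630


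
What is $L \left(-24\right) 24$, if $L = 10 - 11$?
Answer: $576$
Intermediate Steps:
$L = -1$
$L \left(-24\right) 24 = \left(-1\right) \left(-24\right) 24 = 24 \cdot 24 = 576$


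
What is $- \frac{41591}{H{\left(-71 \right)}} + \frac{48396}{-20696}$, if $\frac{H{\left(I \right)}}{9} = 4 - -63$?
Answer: $- \frac{222487531}{3119922} \approx -71.312$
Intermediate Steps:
$H{\left(I \right)} = 603$ ($H{\left(I \right)} = 9 \left(4 - -63\right) = 9 \left(4 + 63\right) = 9 \cdot 67 = 603$)
$- \frac{41591}{H{\left(-71 \right)}} + \frac{48396}{-20696} = - \frac{41591}{603} + \frac{48396}{-20696} = \left(-41591\right) \frac{1}{603} + 48396 \left(- \frac{1}{20696}\right) = - \frac{41591}{603} - \frac{12099}{5174} = - \frac{222487531}{3119922}$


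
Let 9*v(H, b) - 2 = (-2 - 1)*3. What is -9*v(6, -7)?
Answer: 7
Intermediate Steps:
v(H, b) = -7/9 (v(H, b) = 2/9 + ((-2 - 1)*3)/9 = 2/9 + (-3*3)/9 = 2/9 + (1/9)*(-9) = 2/9 - 1 = -7/9)
-9*v(6, -7) = -9*(-7/9) = 7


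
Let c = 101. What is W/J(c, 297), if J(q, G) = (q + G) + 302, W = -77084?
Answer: -2753/25 ≈ -110.12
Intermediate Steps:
J(q, G) = 302 + G + q (J(q, G) = (G + q) + 302 = 302 + G + q)
W/J(c, 297) = -77084/(302 + 297 + 101) = -77084/700 = -77084*1/700 = -2753/25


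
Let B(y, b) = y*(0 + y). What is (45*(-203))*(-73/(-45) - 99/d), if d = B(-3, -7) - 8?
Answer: 889546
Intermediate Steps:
B(y, b) = y**2 (B(y, b) = y*y = y**2)
d = 1 (d = (-3)**2 - 8 = 9 - 8 = 1)
(45*(-203))*(-73/(-45) - 99/d) = (45*(-203))*(-73/(-45) - 99/1) = -9135*(-73*(-1/45) - 99*1) = -9135*(73/45 - 99) = -9135*(-4382/45) = 889546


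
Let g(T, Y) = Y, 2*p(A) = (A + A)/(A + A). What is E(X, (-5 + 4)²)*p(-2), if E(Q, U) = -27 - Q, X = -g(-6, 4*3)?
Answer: -15/2 ≈ -7.5000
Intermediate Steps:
p(A) = ½ (p(A) = ((A + A)/(A + A))/2 = ((2*A)/((2*A)))/2 = ((2*A)*(1/(2*A)))/2 = (½)*1 = ½)
X = -12 (X = -4*3 = -1*12 = -12)
E(X, (-5 + 4)²)*p(-2) = (-27 - 1*(-12))*(½) = (-27 + 12)*(½) = -15*½ = -15/2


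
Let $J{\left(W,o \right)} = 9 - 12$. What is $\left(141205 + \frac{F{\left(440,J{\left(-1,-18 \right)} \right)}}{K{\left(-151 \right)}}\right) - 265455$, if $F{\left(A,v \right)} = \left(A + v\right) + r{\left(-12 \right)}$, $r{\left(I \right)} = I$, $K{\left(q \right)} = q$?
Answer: $- \frac{18762175}{151} \approx -1.2425 \cdot 10^{5}$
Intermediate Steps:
$J{\left(W,o \right)} = -3$
$F{\left(A,v \right)} = -12 + A + v$ ($F{\left(A,v \right)} = \left(A + v\right) - 12 = -12 + A + v$)
$\left(141205 + \frac{F{\left(440,J{\left(-1,-18 \right)} \right)}}{K{\left(-151 \right)}}\right) - 265455 = \left(141205 + \frac{-12 + 440 - 3}{-151}\right) - 265455 = \left(141205 + 425 \left(- \frac{1}{151}\right)\right) - 265455 = \left(141205 - \frac{425}{151}\right) - 265455 = \frac{21321530}{151} - 265455 = - \frac{18762175}{151}$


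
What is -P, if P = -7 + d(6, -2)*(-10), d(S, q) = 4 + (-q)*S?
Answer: 167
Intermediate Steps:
d(S, q) = 4 - S*q
P = -167 (P = -7 + (4 - 1*6*(-2))*(-10) = -7 + (4 + 12)*(-10) = -7 + 16*(-10) = -7 - 160 = -167)
-P = -1*(-167) = 167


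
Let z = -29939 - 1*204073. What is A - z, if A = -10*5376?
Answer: 180252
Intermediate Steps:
A = -53760
z = -234012 (z = -29939 - 204073 = -234012)
A - z = -53760 - 1*(-234012) = -53760 + 234012 = 180252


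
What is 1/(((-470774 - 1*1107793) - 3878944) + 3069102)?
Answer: -1/2388409 ≈ -4.1869e-7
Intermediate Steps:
1/(((-470774 - 1*1107793) - 3878944) + 3069102) = 1/(((-470774 - 1107793) - 3878944) + 3069102) = 1/((-1578567 - 3878944) + 3069102) = 1/(-5457511 + 3069102) = 1/(-2388409) = -1/2388409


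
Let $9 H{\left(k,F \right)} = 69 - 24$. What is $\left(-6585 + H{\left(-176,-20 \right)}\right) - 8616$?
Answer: $-15196$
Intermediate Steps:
$H{\left(k,F \right)} = 5$ ($H{\left(k,F \right)} = \frac{69 - 24}{9} = \frac{1}{9} \cdot 45 = 5$)
$\left(-6585 + H{\left(-176,-20 \right)}\right) - 8616 = \left(-6585 + 5\right) - 8616 = -6580 - 8616 = -15196$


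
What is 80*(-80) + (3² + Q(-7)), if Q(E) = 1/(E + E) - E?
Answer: -89377/14 ≈ -6384.1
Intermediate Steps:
Q(E) = 1/(2*E) - E
80*(-80) + (3² + Q(-7)) = 80*(-80) + (3² + ((½)/(-7) - 1*(-7))) = -6400 + (9 + ((½)*(-⅐) + 7)) = -6400 + (9 + (-1/14 + 7)) = -6400 + (9 + 97/14) = -6400 + 223/14 = -89377/14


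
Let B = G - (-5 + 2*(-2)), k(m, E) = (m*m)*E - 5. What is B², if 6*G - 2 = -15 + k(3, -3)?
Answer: 9/4 ≈ 2.2500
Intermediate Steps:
k(m, E) = -5 + E*m² (k(m, E) = m²*E - 5 = E*m² - 5 = -5 + E*m²)
G = -15/2 (G = ⅓ + (-15 + (-5 - 3*3²))/6 = ⅓ + (-15 + (-5 - 3*9))/6 = ⅓ + (-15 + (-5 - 27))/6 = ⅓ + (-15 - 32)/6 = ⅓ + (⅙)*(-47) = ⅓ - 47/6 = -15/2 ≈ -7.5000)
B = 3/2 (B = -15/2 - (-5 + 2*(-2)) = -15/2 - (-5 - 4) = -15/2 - 1*(-9) = -15/2 + 9 = 3/2 ≈ 1.5000)
B² = (3/2)² = 9/4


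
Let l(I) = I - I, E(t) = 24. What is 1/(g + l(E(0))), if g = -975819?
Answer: -1/975819 ≈ -1.0248e-6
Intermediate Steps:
l(I) = 0
1/(g + l(E(0))) = 1/(-975819 + 0) = 1/(-975819) = -1/975819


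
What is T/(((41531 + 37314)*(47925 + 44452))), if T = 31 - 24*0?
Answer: 31/7283464565 ≈ 4.2562e-9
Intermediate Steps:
T = 31 (T = 31 + 0 = 31)
T/(((41531 + 37314)*(47925 + 44452))) = 31/(((41531 + 37314)*(47925 + 44452))) = 31/((78845*92377)) = 31/7283464565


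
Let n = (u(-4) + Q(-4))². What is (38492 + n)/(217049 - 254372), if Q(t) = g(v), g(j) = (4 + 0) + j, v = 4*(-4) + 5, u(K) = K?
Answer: -12871/12441 ≈ -1.0346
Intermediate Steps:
v = -11 (v = -16 + 5 = -11)
g(j) = 4 + j
Q(t) = -7 (Q(t) = 4 - 11 = -7)
n = 121 (n = (-4 - 7)² = (-11)² = 121)
(38492 + n)/(217049 - 254372) = (38492 + 121)/(217049 - 254372) = 38613/(-37323) = 38613*(-1/37323) = -12871/12441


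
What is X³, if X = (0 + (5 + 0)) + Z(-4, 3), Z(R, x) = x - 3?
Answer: 125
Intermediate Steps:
Z(R, x) = -3 + x
X = 5 (X = (0 + (5 + 0)) + (-3 + 3) = (0 + 5) + 0 = 5 + 0 = 5)
X³ = 5³ = 125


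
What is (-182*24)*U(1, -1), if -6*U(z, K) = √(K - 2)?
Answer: 728*I*√3 ≈ 1260.9*I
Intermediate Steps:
U(z, K) = -√(-2 + K)/6 (U(z, K) = -√(K - 2)/6 = -√(-2 + K)/6)
(-182*24)*U(1, -1) = (-182*24)*(-√(-2 - 1)/6) = -(-728)*√(-3) = -(-728)*I*√3 = 728*I*√3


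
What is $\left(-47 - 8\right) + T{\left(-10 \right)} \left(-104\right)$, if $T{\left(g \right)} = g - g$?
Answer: $-55$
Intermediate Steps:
$T{\left(g \right)} = 0$
$\left(-47 - 8\right) + T{\left(-10 \right)} \left(-104\right) = \left(-47 - 8\right) + 0 \left(-104\right) = -55 + 0 = -55$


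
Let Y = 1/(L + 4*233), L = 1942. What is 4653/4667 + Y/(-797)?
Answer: 10658054767/10690127526 ≈ 0.99700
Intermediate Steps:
Y = 1/2874 (Y = 1/(1942 + 4*233) = 1/(1942 + 932) = 1/2874 ≈ 0.00034795)
4653/4667 + Y/(-797) = 4653/4667 + (1/2874)/(-797) = 4653*(1/4667) + (1/2874)*(-1/797) = 4653/4667 - 1/2290578 = 10658054767/10690127526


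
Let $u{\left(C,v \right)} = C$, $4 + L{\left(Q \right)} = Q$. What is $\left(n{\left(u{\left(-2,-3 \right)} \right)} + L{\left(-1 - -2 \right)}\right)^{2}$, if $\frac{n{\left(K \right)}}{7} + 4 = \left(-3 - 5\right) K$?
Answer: $6561$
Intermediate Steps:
$L{\left(Q \right)} = -4 + Q$
$n{\left(K \right)} = -28 - 56 K$ ($n{\left(K \right)} = -28 + 7 \left(-3 - 5\right) K = -28 + 7 \left(- 8 K\right) = -28 - 56 K$)
$\left(n{\left(u{\left(-2,-3 \right)} \right)} + L{\left(-1 - -2 \right)}\right)^{2} = \left(\left(-28 - -112\right) - 3\right)^{2} = \left(\left(-28 + 112\right) + \left(-4 + \left(-1 + 2\right)\right)\right)^{2} = \left(84 + \left(-4 + 1\right)\right)^{2} = \left(84 - 3\right)^{2} = 81^{2} = 6561$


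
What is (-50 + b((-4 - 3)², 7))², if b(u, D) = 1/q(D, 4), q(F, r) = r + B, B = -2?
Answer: 9801/4 ≈ 2450.3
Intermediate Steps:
q(F, r) = -2 + r (q(F, r) = r - 2 = -2 + r)
b(u, D) = ½ (b(u, D) = 1/(-2 + 4) = 1/2 = ½)
(-50 + b((-4 - 3)², 7))² = (-50 + ½)² = (-99/2)² = 9801/4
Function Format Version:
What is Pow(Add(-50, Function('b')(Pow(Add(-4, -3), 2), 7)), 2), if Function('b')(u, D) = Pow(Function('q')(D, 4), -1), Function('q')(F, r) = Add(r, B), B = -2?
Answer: Rational(9801, 4) ≈ 2450.3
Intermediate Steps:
Function('q')(F, r) = Add(-2, r) (Function('q')(F, r) = Add(r, -2) = Add(-2, r))
Function('b')(u, D) = Rational(1, 2) (Function('b')(u, D) = Pow(Add(-2, 4), -1) = Pow(2, -1) = Rational(1, 2))
Pow(Add(-50, Function('b')(Pow(Add(-4, -3), 2), 7)), 2) = Pow(Add(-50, Rational(1, 2)), 2) = Pow(Rational(-99, 2), 2) = Rational(9801, 4)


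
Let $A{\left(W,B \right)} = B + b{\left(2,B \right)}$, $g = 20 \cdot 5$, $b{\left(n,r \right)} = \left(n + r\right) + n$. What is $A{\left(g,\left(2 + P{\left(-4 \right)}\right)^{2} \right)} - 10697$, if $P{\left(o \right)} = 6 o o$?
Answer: $8515$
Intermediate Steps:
$b{\left(n,r \right)} = r + 2 n$
$P{\left(o \right)} = 6 o^{2}$
$g = 100$
$A{\left(W,B \right)} = 4 + 2 B$ ($A{\left(W,B \right)} = B + \left(B + 2 \cdot 2\right) = B + \left(B + 4\right) = B + \left(4 + B\right) = 4 + 2 B$)
$A{\left(g,\left(2 + P{\left(-4 \right)}\right)^{2} \right)} - 10697 = \left(4 + 2 \left(2 + 6 \left(-4\right)^{2}\right)^{2}\right) - 10697 = \left(4 + 2 \left(2 + 6 \cdot 16\right)^{2}\right) - 10697 = \left(4 + 2 \left(2 + 96\right)^{2}\right) - 10697 = \left(4 + 2 \cdot 98^{2}\right) - 10697 = \left(4 + 2 \cdot 9604\right) - 10697 = \left(4 + 19208\right) - 10697 = 19212 - 10697 = 8515$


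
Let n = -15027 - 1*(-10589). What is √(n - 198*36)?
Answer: I*√11566 ≈ 107.55*I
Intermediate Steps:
n = -4438 (n = -15027 + 10589 = -4438)
√(n - 198*36) = √(-4438 - 198*36) = √(-4438 - 7128) = √(-11566) = I*√11566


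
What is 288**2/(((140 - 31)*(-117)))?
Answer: -9216/1417 ≈ -6.5039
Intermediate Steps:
288**2/(((140 - 31)*(-117))) = 82944/((109*(-117))) = 82944/(-12753) = 82944*(-1/12753) = -9216/1417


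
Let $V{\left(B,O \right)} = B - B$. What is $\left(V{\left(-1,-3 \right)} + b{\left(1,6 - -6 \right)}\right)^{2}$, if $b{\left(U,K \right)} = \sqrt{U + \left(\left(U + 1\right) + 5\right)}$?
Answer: $8$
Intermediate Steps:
$V{\left(B,O \right)} = 0$
$b{\left(U,K \right)} = \sqrt{6 + 2 U}$ ($b{\left(U,K \right)} = \sqrt{U + \left(\left(1 + U\right) + 5\right)} = \sqrt{U + \left(6 + U\right)} = \sqrt{6 + 2 U}$)
$\left(V{\left(-1,-3 \right)} + b{\left(1,6 - -6 \right)}\right)^{2} = \left(0 + \sqrt{6 + 2 \cdot 1}\right)^{2} = \left(0 + \sqrt{6 + 2}\right)^{2} = \left(0 + \sqrt{8}\right)^{2} = \left(0 + 2 \sqrt{2}\right)^{2} = \left(2 \sqrt{2}\right)^{2} = 8$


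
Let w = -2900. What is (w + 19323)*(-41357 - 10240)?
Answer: -847377531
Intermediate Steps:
(w + 19323)*(-41357 - 10240) = (-2900 + 19323)*(-41357 - 10240) = 16423*(-51597) = -847377531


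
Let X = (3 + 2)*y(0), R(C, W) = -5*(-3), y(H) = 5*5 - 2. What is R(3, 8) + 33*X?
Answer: 3810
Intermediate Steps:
y(H) = 23 (y(H) = 25 - 2 = 23)
R(C, W) = 15
X = 115 (X = (3 + 2)*23 = 5*23 = 115)
R(3, 8) + 33*X = 15 + 33*115 = 15 + 3795 = 3810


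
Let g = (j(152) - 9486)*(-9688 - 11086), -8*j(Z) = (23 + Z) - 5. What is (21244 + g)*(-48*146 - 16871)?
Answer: -9433392048969/2 ≈ -4.7167e+12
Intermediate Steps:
j(Z) = -9/4 - Z/8 (j(Z) = -((23 + Z) - 5)/8 = -(18 + Z)/8 = -9/4 - Z/8)
g = 395007223/2 (g = ((-9/4 - ⅛*152) - 9486)*(-9688 - 11086) = ((-9/4 - 19) - 9486)*(-20774) = (-85/4 - 9486)*(-20774) = -38029/4*(-20774) = 395007223/2 ≈ 1.9750e+8)
(21244 + g)*(-48*146 - 16871) = (21244 + 395007223/2)*(-48*146 - 16871) = 395049711*(-7008 - 16871)/2 = (395049711/2)*(-23879) = -9433392048969/2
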